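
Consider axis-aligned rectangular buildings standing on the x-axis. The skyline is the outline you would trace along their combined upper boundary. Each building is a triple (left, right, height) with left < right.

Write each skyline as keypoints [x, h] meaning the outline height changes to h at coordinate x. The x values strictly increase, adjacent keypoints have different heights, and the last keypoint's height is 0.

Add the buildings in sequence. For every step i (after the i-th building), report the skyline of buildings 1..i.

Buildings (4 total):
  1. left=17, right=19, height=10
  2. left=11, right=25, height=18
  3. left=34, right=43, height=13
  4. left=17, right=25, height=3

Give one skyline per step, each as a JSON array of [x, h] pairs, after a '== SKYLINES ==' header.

== SKYLINES ==
[[17,10],[19,0]]
[[11,18],[25,0]]
[[11,18],[25,0],[34,13],[43,0]]
[[11,18],[25,0],[34,13],[43,0]]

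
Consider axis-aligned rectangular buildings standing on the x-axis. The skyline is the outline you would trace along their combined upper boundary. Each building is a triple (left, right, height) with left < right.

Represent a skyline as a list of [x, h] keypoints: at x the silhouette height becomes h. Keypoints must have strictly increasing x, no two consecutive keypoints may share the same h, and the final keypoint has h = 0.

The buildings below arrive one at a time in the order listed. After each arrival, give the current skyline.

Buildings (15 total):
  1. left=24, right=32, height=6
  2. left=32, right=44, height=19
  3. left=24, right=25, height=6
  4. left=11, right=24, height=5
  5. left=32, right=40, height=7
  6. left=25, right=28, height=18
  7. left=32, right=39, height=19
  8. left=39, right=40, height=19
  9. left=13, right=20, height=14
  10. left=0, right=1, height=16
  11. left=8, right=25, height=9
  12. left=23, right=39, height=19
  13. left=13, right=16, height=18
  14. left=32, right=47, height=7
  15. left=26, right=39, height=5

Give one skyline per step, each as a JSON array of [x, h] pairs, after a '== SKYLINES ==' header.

== SKYLINES ==
[[24,6],[32,0]]
[[24,6],[32,19],[44,0]]
[[24,6],[32,19],[44,0]]
[[11,5],[24,6],[32,19],[44,0]]
[[11,5],[24,6],[32,19],[44,0]]
[[11,5],[24,6],[25,18],[28,6],[32,19],[44,0]]
[[11,5],[24,6],[25,18],[28,6],[32,19],[44,0]]
[[11,5],[24,6],[25,18],[28,6],[32,19],[44,0]]
[[11,5],[13,14],[20,5],[24,6],[25,18],[28,6],[32,19],[44,0]]
[[0,16],[1,0],[11,5],[13,14],[20,5],[24,6],[25,18],[28,6],[32,19],[44,0]]
[[0,16],[1,0],[8,9],[13,14],[20,9],[25,18],[28,6],[32,19],[44,0]]
[[0,16],[1,0],[8,9],[13,14],[20,9],[23,19],[44,0]]
[[0,16],[1,0],[8,9],[13,18],[16,14],[20,9],[23,19],[44,0]]
[[0,16],[1,0],[8,9],[13,18],[16,14],[20,9],[23,19],[44,7],[47,0]]
[[0,16],[1,0],[8,9],[13,18],[16,14],[20,9],[23,19],[44,7],[47,0]]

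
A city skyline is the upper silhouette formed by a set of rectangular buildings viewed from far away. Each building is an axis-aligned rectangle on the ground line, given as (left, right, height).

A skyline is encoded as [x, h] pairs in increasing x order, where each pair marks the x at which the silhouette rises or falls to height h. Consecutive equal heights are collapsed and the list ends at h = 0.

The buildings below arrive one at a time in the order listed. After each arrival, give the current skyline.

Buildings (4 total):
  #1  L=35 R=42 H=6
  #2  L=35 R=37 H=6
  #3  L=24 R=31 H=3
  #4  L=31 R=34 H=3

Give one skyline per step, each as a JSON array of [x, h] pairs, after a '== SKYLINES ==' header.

== SKYLINES ==
[[35,6],[42,0]]
[[35,6],[42,0]]
[[24,3],[31,0],[35,6],[42,0]]
[[24,3],[34,0],[35,6],[42,0]]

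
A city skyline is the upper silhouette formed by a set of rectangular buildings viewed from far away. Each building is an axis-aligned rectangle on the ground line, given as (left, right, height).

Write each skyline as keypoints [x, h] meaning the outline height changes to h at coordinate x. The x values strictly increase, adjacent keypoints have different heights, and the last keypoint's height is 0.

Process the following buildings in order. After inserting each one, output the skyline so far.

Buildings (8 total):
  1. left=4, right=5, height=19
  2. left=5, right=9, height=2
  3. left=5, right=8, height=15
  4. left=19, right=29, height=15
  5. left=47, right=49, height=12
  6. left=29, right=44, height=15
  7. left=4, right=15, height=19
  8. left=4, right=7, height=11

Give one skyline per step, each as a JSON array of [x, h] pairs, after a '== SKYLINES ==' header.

== SKYLINES ==
[[4,19],[5,0]]
[[4,19],[5,2],[9,0]]
[[4,19],[5,15],[8,2],[9,0]]
[[4,19],[5,15],[8,2],[9,0],[19,15],[29,0]]
[[4,19],[5,15],[8,2],[9,0],[19,15],[29,0],[47,12],[49,0]]
[[4,19],[5,15],[8,2],[9,0],[19,15],[44,0],[47,12],[49,0]]
[[4,19],[15,0],[19,15],[44,0],[47,12],[49,0]]
[[4,19],[15,0],[19,15],[44,0],[47,12],[49,0]]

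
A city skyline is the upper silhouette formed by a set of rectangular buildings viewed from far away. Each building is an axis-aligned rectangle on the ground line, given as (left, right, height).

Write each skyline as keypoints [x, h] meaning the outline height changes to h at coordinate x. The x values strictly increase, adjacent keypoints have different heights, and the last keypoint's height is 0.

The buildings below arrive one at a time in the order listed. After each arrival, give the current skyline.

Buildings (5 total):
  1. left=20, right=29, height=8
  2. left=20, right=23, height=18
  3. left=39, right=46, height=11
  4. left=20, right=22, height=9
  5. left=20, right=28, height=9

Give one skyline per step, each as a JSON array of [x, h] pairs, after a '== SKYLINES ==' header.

== SKYLINES ==
[[20,8],[29,0]]
[[20,18],[23,8],[29,0]]
[[20,18],[23,8],[29,0],[39,11],[46,0]]
[[20,18],[23,8],[29,0],[39,11],[46,0]]
[[20,18],[23,9],[28,8],[29,0],[39,11],[46,0]]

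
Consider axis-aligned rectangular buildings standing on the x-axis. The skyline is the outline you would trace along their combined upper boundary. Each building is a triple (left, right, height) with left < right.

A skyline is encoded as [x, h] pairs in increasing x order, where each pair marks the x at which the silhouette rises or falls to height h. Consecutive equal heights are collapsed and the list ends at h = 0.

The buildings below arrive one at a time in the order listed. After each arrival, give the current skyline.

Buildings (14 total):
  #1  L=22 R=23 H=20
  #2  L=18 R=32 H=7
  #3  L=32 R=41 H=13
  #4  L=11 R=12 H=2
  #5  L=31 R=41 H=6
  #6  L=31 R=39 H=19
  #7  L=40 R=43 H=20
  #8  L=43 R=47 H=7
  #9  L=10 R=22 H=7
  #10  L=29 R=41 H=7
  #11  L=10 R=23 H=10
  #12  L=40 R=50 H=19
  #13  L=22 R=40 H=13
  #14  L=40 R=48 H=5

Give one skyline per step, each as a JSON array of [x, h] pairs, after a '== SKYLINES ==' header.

== SKYLINES ==
[[22,20],[23,0]]
[[18,7],[22,20],[23,7],[32,0]]
[[18,7],[22,20],[23,7],[32,13],[41,0]]
[[11,2],[12,0],[18,7],[22,20],[23,7],[32,13],[41,0]]
[[11,2],[12,0],[18,7],[22,20],[23,7],[32,13],[41,0]]
[[11,2],[12,0],[18,7],[22,20],[23,7],[31,19],[39,13],[41,0]]
[[11,2],[12,0],[18,7],[22,20],[23,7],[31,19],[39,13],[40,20],[43,0]]
[[11,2],[12,0],[18,7],[22,20],[23,7],[31,19],[39,13],[40,20],[43,7],[47,0]]
[[10,7],[22,20],[23,7],[31,19],[39,13],[40,20],[43,7],[47,0]]
[[10,7],[22,20],[23,7],[31,19],[39,13],[40,20],[43,7],[47,0]]
[[10,10],[22,20],[23,7],[31,19],[39,13],[40,20],[43,7],[47,0]]
[[10,10],[22,20],[23,7],[31,19],[39,13],[40,20],[43,19],[50,0]]
[[10,10],[22,20],[23,13],[31,19],[39,13],[40,20],[43,19],[50,0]]
[[10,10],[22,20],[23,13],[31,19],[39,13],[40,20],[43,19],[50,0]]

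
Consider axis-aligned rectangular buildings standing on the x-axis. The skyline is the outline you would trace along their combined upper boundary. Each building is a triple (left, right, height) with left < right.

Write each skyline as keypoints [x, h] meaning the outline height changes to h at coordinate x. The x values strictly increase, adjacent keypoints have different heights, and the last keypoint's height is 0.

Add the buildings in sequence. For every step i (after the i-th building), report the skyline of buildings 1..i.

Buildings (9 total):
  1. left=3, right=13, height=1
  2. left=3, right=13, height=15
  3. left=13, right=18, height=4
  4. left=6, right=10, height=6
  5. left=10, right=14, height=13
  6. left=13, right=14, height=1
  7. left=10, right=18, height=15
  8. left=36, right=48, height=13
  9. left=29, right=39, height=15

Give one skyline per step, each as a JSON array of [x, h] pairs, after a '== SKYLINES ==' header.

== SKYLINES ==
[[3,1],[13,0]]
[[3,15],[13,0]]
[[3,15],[13,4],[18,0]]
[[3,15],[13,4],[18,0]]
[[3,15],[13,13],[14,4],[18,0]]
[[3,15],[13,13],[14,4],[18,0]]
[[3,15],[18,0]]
[[3,15],[18,0],[36,13],[48,0]]
[[3,15],[18,0],[29,15],[39,13],[48,0]]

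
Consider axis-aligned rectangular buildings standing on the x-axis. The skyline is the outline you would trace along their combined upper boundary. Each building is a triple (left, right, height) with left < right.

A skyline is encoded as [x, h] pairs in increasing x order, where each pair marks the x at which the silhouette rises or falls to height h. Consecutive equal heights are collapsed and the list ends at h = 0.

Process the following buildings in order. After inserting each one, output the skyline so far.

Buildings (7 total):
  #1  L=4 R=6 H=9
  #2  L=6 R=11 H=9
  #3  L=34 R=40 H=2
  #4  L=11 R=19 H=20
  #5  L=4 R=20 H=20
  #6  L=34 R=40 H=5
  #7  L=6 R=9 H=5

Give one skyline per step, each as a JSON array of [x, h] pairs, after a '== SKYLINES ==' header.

== SKYLINES ==
[[4,9],[6,0]]
[[4,9],[11,0]]
[[4,9],[11,0],[34,2],[40,0]]
[[4,9],[11,20],[19,0],[34,2],[40,0]]
[[4,20],[20,0],[34,2],[40,0]]
[[4,20],[20,0],[34,5],[40,0]]
[[4,20],[20,0],[34,5],[40,0]]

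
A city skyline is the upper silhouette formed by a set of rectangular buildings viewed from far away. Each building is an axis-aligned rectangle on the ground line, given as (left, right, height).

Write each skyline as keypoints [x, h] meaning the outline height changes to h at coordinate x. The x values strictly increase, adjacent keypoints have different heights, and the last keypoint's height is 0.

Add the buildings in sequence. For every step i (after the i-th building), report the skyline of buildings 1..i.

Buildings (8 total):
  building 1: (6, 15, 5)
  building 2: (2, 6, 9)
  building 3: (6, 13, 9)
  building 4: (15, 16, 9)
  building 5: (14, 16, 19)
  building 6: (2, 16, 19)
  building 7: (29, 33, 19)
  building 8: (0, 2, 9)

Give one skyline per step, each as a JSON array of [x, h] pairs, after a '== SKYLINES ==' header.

== SKYLINES ==
[[6,5],[15,0]]
[[2,9],[6,5],[15,0]]
[[2,9],[13,5],[15,0]]
[[2,9],[13,5],[15,9],[16,0]]
[[2,9],[13,5],[14,19],[16,0]]
[[2,19],[16,0]]
[[2,19],[16,0],[29,19],[33,0]]
[[0,9],[2,19],[16,0],[29,19],[33,0]]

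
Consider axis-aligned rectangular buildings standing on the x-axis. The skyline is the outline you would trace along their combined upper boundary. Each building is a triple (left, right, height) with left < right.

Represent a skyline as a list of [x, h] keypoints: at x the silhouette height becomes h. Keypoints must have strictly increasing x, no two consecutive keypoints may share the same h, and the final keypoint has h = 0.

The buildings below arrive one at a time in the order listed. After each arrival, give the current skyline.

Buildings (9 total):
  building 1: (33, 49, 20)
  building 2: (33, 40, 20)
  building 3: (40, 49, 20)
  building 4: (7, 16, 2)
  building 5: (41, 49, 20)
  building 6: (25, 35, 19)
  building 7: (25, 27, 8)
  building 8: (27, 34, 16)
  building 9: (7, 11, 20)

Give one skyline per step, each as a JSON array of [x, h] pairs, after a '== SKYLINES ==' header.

== SKYLINES ==
[[33,20],[49,0]]
[[33,20],[49,0]]
[[33,20],[49,0]]
[[7,2],[16,0],[33,20],[49,0]]
[[7,2],[16,0],[33,20],[49,0]]
[[7,2],[16,0],[25,19],[33,20],[49,0]]
[[7,2],[16,0],[25,19],[33,20],[49,0]]
[[7,2],[16,0],[25,19],[33,20],[49,0]]
[[7,20],[11,2],[16,0],[25,19],[33,20],[49,0]]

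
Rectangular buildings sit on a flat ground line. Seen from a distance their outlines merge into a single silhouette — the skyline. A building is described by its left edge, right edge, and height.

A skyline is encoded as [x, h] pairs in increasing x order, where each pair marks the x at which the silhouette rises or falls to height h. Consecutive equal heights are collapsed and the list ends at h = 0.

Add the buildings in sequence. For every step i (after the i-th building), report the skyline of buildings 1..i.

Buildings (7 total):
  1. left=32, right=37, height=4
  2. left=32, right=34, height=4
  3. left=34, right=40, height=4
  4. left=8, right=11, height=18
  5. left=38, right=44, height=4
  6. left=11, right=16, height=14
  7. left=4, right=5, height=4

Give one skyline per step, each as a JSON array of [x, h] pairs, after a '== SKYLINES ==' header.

== SKYLINES ==
[[32,4],[37,0]]
[[32,4],[37,0]]
[[32,4],[40,0]]
[[8,18],[11,0],[32,4],[40,0]]
[[8,18],[11,0],[32,4],[44,0]]
[[8,18],[11,14],[16,0],[32,4],[44,0]]
[[4,4],[5,0],[8,18],[11,14],[16,0],[32,4],[44,0]]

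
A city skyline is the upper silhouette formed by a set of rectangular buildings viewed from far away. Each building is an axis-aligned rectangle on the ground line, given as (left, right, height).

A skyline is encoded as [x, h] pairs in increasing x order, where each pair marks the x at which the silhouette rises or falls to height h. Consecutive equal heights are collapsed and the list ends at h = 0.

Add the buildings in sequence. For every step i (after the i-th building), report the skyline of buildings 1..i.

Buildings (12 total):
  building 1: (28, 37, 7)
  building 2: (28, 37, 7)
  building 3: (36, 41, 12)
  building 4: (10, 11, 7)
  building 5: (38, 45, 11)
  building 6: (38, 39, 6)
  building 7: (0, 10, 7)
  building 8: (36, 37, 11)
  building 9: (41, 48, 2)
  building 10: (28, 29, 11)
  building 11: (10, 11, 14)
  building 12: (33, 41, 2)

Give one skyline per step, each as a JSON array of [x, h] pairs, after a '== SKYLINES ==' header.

== SKYLINES ==
[[28,7],[37,0]]
[[28,7],[37,0]]
[[28,7],[36,12],[41,0]]
[[10,7],[11,0],[28,7],[36,12],[41,0]]
[[10,7],[11,0],[28,7],[36,12],[41,11],[45,0]]
[[10,7],[11,0],[28,7],[36,12],[41,11],[45,0]]
[[0,7],[11,0],[28,7],[36,12],[41,11],[45,0]]
[[0,7],[11,0],[28,7],[36,12],[41,11],[45,0]]
[[0,7],[11,0],[28,7],[36,12],[41,11],[45,2],[48,0]]
[[0,7],[11,0],[28,11],[29,7],[36,12],[41,11],[45,2],[48,0]]
[[0,7],[10,14],[11,0],[28,11],[29,7],[36,12],[41,11],[45,2],[48,0]]
[[0,7],[10,14],[11,0],[28,11],[29,7],[36,12],[41,11],[45,2],[48,0]]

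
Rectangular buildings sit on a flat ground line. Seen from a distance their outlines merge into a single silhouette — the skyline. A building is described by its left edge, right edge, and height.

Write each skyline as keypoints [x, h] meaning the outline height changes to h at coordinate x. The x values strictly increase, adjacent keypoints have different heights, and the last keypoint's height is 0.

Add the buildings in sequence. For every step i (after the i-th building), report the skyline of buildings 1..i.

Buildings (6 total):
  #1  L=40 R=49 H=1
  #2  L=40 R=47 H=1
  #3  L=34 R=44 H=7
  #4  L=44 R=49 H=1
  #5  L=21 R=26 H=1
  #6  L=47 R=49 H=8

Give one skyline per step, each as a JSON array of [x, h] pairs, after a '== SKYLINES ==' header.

== SKYLINES ==
[[40,1],[49,0]]
[[40,1],[49,0]]
[[34,7],[44,1],[49,0]]
[[34,7],[44,1],[49,0]]
[[21,1],[26,0],[34,7],[44,1],[49,0]]
[[21,1],[26,0],[34,7],[44,1],[47,8],[49,0]]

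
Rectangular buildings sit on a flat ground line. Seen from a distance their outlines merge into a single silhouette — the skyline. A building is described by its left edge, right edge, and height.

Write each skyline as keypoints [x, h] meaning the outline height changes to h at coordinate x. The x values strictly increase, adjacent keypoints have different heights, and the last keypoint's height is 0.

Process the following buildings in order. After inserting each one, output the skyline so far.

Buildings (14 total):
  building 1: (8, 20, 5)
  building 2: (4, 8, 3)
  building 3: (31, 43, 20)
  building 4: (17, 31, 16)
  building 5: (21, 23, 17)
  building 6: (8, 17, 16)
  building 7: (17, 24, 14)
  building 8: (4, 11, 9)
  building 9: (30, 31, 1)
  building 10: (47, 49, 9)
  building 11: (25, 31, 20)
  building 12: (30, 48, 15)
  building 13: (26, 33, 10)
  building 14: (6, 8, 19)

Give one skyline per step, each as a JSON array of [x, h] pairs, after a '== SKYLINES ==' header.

== SKYLINES ==
[[8,5],[20,0]]
[[4,3],[8,5],[20,0]]
[[4,3],[8,5],[20,0],[31,20],[43,0]]
[[4,3],[8,5],[17,16],[31,20],[43,0]]
[[4,3],[8,5],[17,16],[21,17],[23,16],[31,20],[43,0]]
[[4,3],[8,16],[21,17],[23,16],[31,20],[43,0]]
[[4,3],[8,16],[21,17],[23,16],[31,20],[43,0]]
[[4,9],[8,16],[21,17],[23,16],[31,20],[43,0]]
[[4,9],[8,16],[21,17],[23,16],[31,20],[43,0]]
[[4,9],[8,16],[21,17],[23,16],[31,20],[43,0],[47,9],[49,0]]
[[4,9],[8,16],[21,17],[23,16],[25,20],[43,0],[47,9],[49,0]]
[[4,9],[8,16],[21,17],[23,16],[25,20],[43,15],[48,9],[49,0]]
[[4,9],[8,16],[21,17],[23,16],[25,20],[43,15],[48,9],[49,0]]
[[4,9],[6,19],[8,16],[21,17],[23,16],[25,20],[43,15],[48,9],[49,0]]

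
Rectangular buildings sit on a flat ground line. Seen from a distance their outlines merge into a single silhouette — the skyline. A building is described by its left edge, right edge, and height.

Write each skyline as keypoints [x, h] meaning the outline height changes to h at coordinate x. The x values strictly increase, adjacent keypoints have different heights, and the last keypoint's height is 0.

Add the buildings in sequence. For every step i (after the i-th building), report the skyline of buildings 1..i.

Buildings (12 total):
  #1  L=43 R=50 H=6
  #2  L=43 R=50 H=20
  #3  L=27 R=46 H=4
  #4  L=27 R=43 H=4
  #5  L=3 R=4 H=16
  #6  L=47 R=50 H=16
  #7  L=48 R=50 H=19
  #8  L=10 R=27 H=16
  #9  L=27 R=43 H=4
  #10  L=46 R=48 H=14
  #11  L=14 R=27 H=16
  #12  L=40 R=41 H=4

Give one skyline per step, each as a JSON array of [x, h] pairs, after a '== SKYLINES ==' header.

== SKYLINES ==
[[43,6],[50,0]]
[[43,20],[50,0]]
[[27,4],[43,20],[50,0]]
[[27,4],[43,20],[50,0]]
[[3,16],[4,0],[27,4],[43,20],[50,0]]
[[3,16],[4,0],[27,4],[43,20],[50,0]]
[[3,16],[4,0],[27,4],[43,20],[50,0]]
[[3,16],[4,0],[10,16],[27,4],[43,20],[50,0]]
[[3,16],[4,0],[10,16],[27,4],[43,20],[50,0]]
[[3,16],[4,0],[10,16],[27,4],[43,20],[50,0]]
[[3,16],[4,0],[10,16],[27,4],[43,20],[50,0]]
[[3,16],[4,0],[10,16],[27,4],[43,20],[50,0]]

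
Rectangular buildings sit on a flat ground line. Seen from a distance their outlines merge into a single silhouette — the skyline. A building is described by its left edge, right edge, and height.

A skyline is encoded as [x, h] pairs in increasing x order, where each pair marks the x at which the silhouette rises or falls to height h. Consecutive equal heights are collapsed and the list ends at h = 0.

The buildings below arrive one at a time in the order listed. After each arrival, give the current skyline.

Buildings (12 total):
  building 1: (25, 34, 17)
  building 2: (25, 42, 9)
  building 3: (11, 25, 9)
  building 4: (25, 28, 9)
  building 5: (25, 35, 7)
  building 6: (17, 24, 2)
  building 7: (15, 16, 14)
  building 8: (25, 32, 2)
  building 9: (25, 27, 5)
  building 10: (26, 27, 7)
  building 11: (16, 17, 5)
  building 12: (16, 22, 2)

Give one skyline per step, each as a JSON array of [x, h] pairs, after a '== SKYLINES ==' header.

== SKYLINES ==
[[25,17],[34,0]]
[[25,17],[34,9],[42,0]]
[[11,9],[25,17],[34,9],[42,0]]
[[11,9],[25,17],[34,9],[42,0]]
[[11,9],[25,17],[34,9],[42,0]]
[[11,9],[25,17],[34,9],[42,0]]
[[11,9],[15,14],[16,9],[25,17],[34,9],[42,0]]
[[11,9],[15,14],[16,9],[25,17],[34,9],[42,0]]
[[11,9],[15,14],[16,9],[25,17],[34,9],[42,0]]
[[11,9],[15,14],[16,9],[25,17],[34,9],[42,0]]
[[11,9],[15,14],[16,9],[25,17],[34,9],[42,0]]
[[11,9],[15,14],[16,9],[25,17],[34,9],[42,0]]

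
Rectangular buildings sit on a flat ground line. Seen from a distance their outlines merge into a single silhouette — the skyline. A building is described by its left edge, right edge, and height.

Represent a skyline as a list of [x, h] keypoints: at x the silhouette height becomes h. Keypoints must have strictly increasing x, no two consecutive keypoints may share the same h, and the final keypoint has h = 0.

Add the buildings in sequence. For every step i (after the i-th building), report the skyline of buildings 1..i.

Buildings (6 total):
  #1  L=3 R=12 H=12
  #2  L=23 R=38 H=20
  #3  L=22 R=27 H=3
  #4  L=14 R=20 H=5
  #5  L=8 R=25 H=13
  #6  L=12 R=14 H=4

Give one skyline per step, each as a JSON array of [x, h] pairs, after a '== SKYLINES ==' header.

== SKYLINES ==
[[3,12],[12,0]]
[[3,12],[12,0],[23,20],[38,0]]
[[3,12],[12,0],[22,3],[23,20],[38,0]]
[[3,12],[12,0],[14,5],[20,0],[22,3],[23,20],[38,0]]
[[3,12],[8,13],[23,20],[38,0]]
[[3,12],[8,13],[23,20],[38,0]]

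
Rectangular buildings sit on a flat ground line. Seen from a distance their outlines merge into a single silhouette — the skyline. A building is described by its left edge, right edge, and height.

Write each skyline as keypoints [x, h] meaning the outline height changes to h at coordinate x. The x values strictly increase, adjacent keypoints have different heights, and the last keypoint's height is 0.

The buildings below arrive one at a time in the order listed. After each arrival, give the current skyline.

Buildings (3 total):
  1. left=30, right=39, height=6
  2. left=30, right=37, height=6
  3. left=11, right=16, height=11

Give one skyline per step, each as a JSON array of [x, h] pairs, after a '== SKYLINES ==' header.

== SKYLINES ==
[[30,6],[39,0]]
[[30,6],[39,0]]
[[11,11],[16,0],[30,6],[39,0]]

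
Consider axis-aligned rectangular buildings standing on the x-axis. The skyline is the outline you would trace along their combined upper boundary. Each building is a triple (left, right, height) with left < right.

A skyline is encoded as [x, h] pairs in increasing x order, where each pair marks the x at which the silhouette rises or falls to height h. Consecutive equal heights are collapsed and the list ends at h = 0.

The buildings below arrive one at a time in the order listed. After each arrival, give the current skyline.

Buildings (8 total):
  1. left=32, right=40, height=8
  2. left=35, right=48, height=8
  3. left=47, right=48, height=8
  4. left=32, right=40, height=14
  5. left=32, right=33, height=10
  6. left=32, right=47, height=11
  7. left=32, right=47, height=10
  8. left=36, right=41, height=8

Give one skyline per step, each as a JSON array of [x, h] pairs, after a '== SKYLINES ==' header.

== SKYLINES ==
[[32,8],[40,0]]
[[32,8],[48,0]]
[[32,8],[48,0]]
[[32,14],[40,8],[48,0]]
[[32,14],[40,8],[48,0]]
[[32,14],[40,11],[47,8],[48,0]]
[[32,14],[40,11],[47,8],[48,0]]
[[32,14],[40,11],[47,8],[48,0]]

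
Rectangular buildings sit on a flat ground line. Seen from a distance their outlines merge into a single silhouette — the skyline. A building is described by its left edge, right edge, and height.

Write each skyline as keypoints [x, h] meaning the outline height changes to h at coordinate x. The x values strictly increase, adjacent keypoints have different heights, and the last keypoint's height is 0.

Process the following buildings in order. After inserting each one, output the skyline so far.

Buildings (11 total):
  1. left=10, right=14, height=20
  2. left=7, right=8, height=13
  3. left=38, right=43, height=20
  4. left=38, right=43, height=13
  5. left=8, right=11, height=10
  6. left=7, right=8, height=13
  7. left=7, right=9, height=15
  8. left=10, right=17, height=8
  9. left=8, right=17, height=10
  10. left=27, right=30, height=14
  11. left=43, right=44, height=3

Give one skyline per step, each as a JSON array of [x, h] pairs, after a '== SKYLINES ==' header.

== SKYLINES ==
[[10,20],[14,0]]
[[7,13],[8,0],[10,20],[14,0]]
[[7,13],[8,0],[10,20],[14,0],[38,20],[43,0]]
[[7,13],[8,0],[10,20],[14,0],[38,20],[43,0]]
[[7,13],[8,10],[10,20],[14,0],[38,20],[43,0]]
[[7,13],[8,10],[10,20],[14,0],[38,20],[43,0]]
[[7,15],[9,10],[10,20],[14,0],[38,20],[43,0]]
[[7,15],[9,10],[10,20],[14,8],[17,0],[38,20],[43,0]]
[[7,15],[9,10],[10,20],[14,10],[17,0],[38,20],[43,0]]
[[7,15],[9,10],[10,20],[14,10],[17,0],[27,14],[30,0],[38,20],[43,0]]
[[7,15],[9,10],[10,20],[14,10],[17,0],[27,14],[30,0],[38,20],[43,3],[44,0]]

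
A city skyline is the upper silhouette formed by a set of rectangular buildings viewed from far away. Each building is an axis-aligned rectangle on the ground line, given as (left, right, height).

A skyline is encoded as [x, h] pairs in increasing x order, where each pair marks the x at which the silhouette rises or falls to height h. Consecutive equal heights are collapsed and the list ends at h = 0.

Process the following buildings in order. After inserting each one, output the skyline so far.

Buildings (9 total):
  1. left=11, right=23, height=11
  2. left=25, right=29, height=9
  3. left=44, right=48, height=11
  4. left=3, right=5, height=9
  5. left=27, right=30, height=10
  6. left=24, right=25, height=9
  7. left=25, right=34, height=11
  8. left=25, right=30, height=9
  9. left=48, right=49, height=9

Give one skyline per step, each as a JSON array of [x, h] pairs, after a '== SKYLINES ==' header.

== SKYLINES ==
[[11,11],[23,0]]
[[11,11],[23,0],[25,9],[29,0]]
[[11,11],[23,0],[25,9],[29,0],[44,11],[48,0]]
[[3,9],[5,0],[11,11],[23,0],[25,9],[29,0],[44,11],[48,0]]
[[3,9],[5,0],[11,11],[23,0],[25,9],[27,10],[30,0],[44,11],[48,0]]
[[3,9],[5,0],[11,11],[23,0],[24,9],[27,10],[30,0],[44,11],[48,0]]
[[3,9],[5,0],[11,11],[23,0],[24,9],[25,11],[34,0],[44,11],[48,0]]
[[3,9],[5,0],[11,11],[23,0],[24,9],[25,11],[34,0],[44,11],[48,0]]
[[3,9],[5,0],[11,11],[23,0],[24,9],[25,11],[34,0],[44,11],[48,9],[49,0]]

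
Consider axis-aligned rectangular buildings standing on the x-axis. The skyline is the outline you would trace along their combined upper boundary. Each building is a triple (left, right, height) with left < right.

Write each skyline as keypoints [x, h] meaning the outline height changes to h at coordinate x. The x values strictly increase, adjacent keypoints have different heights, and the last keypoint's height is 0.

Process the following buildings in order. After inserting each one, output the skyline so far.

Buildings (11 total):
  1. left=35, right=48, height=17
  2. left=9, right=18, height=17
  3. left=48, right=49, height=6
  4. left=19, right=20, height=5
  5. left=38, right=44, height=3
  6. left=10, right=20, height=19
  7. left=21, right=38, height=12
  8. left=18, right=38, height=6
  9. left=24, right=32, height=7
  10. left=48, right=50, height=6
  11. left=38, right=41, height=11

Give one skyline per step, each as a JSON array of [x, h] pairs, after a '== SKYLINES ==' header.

== SKYLINES ==
[[35,17],[48,0]]
[[9,17],[18,0],[35,17],[48,0]]
[[9,17],[18,0],[35,17],[48,6],[49,0]]
[[9,17],[18,0],[19,5],[20,0],[35,17],[48,6],[49,0]]
[[9,17],[18,0],[19,5],[20,0],[35,17],[48,6],[49,0]]
[[9,17],[10,19],[20,0],[35,17],[48,6],[49,0]]
[[9,17],[10,19],[20,0],[21,12],[35,17],[48,6],[49,0]]
[[9,17],[10,19],[20,6],[21,12],[35,17],[48,6],[49,0]]
[[9,17],[10,19],[20,6],[21,12],[35,17],[48,6],[49,0]]
[[9,17],[10,19],[20,6],[21,12],[35,17],[48,6],[50,0]]
[[9,17],[10,19],[20,6],[21,12],[35,17],[48,6],[50,0]]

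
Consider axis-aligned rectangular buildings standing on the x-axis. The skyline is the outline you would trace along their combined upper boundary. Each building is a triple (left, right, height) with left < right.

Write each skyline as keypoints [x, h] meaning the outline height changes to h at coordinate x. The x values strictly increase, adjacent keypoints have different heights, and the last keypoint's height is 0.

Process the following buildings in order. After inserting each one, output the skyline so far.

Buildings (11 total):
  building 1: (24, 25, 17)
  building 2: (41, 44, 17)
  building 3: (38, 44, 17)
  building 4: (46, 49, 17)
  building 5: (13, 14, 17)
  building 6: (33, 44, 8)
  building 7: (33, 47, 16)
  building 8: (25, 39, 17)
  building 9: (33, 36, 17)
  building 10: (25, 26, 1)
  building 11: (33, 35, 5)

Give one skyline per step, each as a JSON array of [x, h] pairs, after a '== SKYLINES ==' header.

== SKYLINES ==
[[24,17],[25,0]]
[[24,17],[25,0],[41,17],[44,0]]
[[24,17],[25,0],[38,17],[44,0]]
[[24,17],[25,0],[38,17],[44,0],[46,17],[49,0]]
[[13,17],[14,0],[24,17],[25,0],[38,17],[44,0],[46,17],[49,0]]
[[13,17],[14,0],[24,17],[25,0],[33,8],[38,17],[44,0],[46,17],[49,0]]
[[13,17],[14,0],[24,17],[25,0],[33,16],[38,17],[44,16],[46,17],[49,0]]
[[13,17],[14,0],[24,17],[44,16],[46,17],[49,0]]
[[13,17],[14,0],[24,17],[44,16],[46,17],[49,0]]
[[13,17],[14,0],[24,17],[44,16],[46,17],[49,0]]
[[13,17],[14,0],[24,17],[44,16],[46,17],[49,0]]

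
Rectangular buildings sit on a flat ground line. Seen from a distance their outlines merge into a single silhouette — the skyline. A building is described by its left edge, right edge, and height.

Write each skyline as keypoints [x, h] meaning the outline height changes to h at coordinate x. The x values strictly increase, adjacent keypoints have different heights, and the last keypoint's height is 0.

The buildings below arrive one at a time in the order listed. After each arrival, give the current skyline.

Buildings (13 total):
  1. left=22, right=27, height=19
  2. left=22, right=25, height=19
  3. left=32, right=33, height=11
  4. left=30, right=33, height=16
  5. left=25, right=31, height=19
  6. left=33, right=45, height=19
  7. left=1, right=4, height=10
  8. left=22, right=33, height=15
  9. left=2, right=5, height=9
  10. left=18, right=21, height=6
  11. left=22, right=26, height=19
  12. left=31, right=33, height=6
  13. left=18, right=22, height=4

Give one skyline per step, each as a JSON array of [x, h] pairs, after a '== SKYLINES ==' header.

== SKYLINES ==
[[22,19],[27,0]]
[[22,19],[27,0]]
[[22,19],[27,0],[32,11],[33,0]]
[[22,19],[27,0],[30,16],[33,0]]
[[22,19],[31,16],[33,0]]
[[22,19],[31,16],[33,19],[45,0]]
[[1,10],[4,0],[22,19],[31,16],[33,19],[45,0]]
[[1,10],[4,0],[22,19],[31,16],[33,19],[45,0]]
[[1,10],[4,9],[5,0],[22,19],[31,16],[33,19],[45,0]]
[[1,10],[4,9],[5,0],[18,6],[21,0],[22,19],[31,16],[33,19],[45,0]]
[[1,10],[4,9],[5,0],[18,6],[21,0],[22,19],[31,16],[33,19],[45,0]]
[[1,10],[4,9],[5,0],[18,6],[21,0],[22,19],[31,16],[33,19],[45,0]]
[[1,10],[4,9],[5,0],[18,6],[21,4],[22,19],[31,16],[33,19],[45,0]]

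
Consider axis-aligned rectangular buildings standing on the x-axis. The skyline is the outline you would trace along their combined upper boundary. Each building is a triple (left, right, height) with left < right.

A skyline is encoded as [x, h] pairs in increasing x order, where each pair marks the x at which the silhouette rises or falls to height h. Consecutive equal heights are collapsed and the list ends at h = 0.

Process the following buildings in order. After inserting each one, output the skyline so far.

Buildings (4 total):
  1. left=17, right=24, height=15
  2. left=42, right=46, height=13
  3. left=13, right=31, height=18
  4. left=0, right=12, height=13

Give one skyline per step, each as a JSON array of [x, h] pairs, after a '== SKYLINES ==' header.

== SKYLINES ==
[[17,15],[24,0]]
[[17,15],[24,0],[42,13],[46,0]]
[[13,18],[31,0],[42,13],[46,0]]
[[0,13],[12,0],[13,18],[31,0],[42,13],[46,0]]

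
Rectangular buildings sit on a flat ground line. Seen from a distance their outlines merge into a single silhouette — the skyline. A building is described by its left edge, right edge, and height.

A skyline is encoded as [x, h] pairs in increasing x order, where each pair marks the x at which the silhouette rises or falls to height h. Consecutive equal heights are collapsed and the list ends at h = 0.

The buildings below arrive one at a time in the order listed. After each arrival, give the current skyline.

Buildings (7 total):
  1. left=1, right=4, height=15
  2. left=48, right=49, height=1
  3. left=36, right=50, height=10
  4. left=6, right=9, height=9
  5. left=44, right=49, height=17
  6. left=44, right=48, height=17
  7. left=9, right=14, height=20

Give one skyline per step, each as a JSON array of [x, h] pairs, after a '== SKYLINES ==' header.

== SKYLINES ==
[[1,15],[4,0]]
[[1,15],[4,0],[48,1],[49,0]]
[[1,15],[4,0],[36,10],[50,0]]
[[1,15],[4,0],[6,9],[9,0],[36,10],[50,0]]
[[1,15],[4,0],[6,9],[9,0],[36,10],[44,17],[49,10],[50,0]]
[[1,15],[4,0],[6,9],[9,0],[36,10],[44,17],[49,10],[50,0]]
[[1,15],[4,0],[6,9],[9,20],[14,0],[36,10],[44,17],[49,10],[50,0]]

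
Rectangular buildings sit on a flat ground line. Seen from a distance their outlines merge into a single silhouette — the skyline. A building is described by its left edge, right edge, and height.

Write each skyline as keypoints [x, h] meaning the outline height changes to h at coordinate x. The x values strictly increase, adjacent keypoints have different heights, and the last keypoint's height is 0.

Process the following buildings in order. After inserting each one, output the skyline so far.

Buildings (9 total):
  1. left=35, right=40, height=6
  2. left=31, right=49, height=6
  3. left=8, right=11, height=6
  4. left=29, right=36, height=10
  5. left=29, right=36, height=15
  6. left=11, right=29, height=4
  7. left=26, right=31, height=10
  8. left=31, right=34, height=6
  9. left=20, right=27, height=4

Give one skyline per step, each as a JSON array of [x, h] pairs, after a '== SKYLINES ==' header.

== SKYLINES ==
[[35,6],[40,0]]
[[31,6],[49,0]]
[[8,6],[11,0],[31,6],[49,0]]
[[8,6],[11,0],[29,10],[36,6],[49,0]]
[[8,6],[11,0],[29,15],[36,6],[49,0]]
[[8,6],[11,4],[29,15],[36,6],[49,0]]
[[8,6],[11,4],[26,10],[29,15],[36,6],[49,0]]
[[8,6],[11,4],[26,10],[29,15],[36,6],[49,0]]
[[8,6],[11,4],[26,10],[29,15],[36,6],[49,0]]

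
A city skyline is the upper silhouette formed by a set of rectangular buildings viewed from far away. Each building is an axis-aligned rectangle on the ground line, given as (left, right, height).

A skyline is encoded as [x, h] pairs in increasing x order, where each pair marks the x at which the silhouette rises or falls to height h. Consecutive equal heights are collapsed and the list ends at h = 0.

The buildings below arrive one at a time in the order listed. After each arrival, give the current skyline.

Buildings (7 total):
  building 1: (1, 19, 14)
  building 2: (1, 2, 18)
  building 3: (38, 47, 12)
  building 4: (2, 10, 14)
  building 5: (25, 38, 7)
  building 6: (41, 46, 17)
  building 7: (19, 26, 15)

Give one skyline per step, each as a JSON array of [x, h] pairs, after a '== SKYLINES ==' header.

== SKYLINES ==
[[1,14],[19,0]]
[[1,18],[2,14],[19,0]]
[[1,18],[2,14],[19,0],[38,12],[47,0]]
[[1,18],[2,14],[19,0],[38,12],[47,0]]
[[1,18],[2,14],[19,0],[25,7],[38,12],[47,0]]
[[1,18],[2,14],[19,0],[25,7],[38,12],[41,17],[46,12],[47,0]]
[[1,18],[2,14],[19,15],[26,7],[38,12],[41,17],[46,12],[47,0]]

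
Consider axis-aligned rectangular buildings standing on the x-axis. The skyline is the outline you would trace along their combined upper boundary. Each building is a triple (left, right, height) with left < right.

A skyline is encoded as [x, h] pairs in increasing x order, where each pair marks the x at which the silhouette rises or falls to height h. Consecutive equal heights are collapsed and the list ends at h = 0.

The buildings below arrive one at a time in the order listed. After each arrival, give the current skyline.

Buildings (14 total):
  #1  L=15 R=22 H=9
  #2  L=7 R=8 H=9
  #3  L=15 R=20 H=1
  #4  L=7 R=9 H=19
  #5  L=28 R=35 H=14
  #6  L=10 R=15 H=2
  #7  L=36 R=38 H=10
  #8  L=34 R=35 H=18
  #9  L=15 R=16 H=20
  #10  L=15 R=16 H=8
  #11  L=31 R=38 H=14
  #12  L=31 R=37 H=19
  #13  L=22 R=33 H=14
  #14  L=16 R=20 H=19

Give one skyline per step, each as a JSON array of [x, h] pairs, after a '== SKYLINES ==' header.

== SKYLINES ==
[[15,9],[22,0]]
[[7,9],[8,0],[15,9],[22,0]]
[[7,9],[8,0],[15,9],[22,0]]
[[7,19],[9,0],[15,9],[22,0]]
[[7,19],[9,0],[15,9],[22,0],[28,14],[35,0]]
[[7,19],[9,0],[10,2],[15,9],[22,0],[28,14],[35,0]]
[[7,19],[9,0],[10,2],[15,9],[22,0],[28,14],[35,0],[36,10],[38,0]]
[[7,19],[9,0],[10,2],[15,9],[22,0],[28,14],[34,18],[35,0],[36,10],[38,0]]
[[7,19],[9,0],[10,2],[15,20],[16,9],[22,0],[28,14],[34,18],[35,0],[36,10],[38,0]]
[[7,19],[9,0],[10,2],[15,20],[16,9],[22,0],[28,14],[34,18],[35,0],[36,10],[38,0]]
[[7,19],[9,0],[10,2],[15,20],[16,9],[22,0],[28,14],[34,18],[35,14],[38,0]]
[[7,19],[9,0],[10,2],[15,20],[16,9],[22,0],[28,14],[31,19],[37,14],[38,0]]
[[7,19],[9,0],[10,2],[15,20],[16,9],[22,14],[31,19],[37,14],[38,0]]
[[7,19],[9,0],[10,2],[15,20],[16,19],[20,9],[22,14],[31,19],[37,14],[38,0]]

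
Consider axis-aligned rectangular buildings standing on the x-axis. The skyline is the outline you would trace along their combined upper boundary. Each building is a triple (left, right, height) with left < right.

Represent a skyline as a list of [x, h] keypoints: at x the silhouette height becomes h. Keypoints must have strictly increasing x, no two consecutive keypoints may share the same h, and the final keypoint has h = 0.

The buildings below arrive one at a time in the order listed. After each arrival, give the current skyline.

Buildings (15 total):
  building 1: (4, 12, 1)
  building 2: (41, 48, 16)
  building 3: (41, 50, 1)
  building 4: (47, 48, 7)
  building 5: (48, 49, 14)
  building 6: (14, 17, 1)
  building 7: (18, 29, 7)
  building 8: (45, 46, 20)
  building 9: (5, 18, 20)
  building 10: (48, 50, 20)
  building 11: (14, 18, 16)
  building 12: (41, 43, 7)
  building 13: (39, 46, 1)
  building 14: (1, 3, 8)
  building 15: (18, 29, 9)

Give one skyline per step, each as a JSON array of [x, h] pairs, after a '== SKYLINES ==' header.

== SKYLINES ==
[[4,1],[12,0]]
[[4,1],[12,0],[41,16],[48,0]]
[[4,1],[12,0],[41,16],[48,1],[50,0]]
[[4,1],[12,0],[41,16],[48,1],[50,0]]
[[4,1],[12,0],[41,16],[48,14],[49,1],[50,0]]
[[4,1],[12,0],[14,1],[17,0],[41,16],[48,14],[49,1],[50,0]]
[[4,1],[12,0],[14,1],[17,0],[18,7],[29,0],[41,16],[48,14],[49,1],[50,0]]
[[4,1],[12,0],[14,1],[17,0],[18,7],[29,0],[41,16],[45,20],[46,16],[48,14],[49,1],[50,0]]
[[4,1],[5,20],[18,7],[29,0],[41,16],[45,20],[46,16],[48,14],[49,1],[50,0]]
[[4,1],[5,20],[18,7],[29,0],[41,16],[45,20],[46,16],[48,20],[50,0]]
[[4,1],[5,20],[18,7],[29,0],[41,16],[45,20],[46,16],[48,20],[50,0]]
[[4,1],[5,20],[18,7],[29,0],[41,16],[45,20],[46,16],[48,20],[50,0]]
[[4,1],[5,20],[18,7],[29,0],[39,1],[41,16],[45,20],[46,16],[48,20],[50,0]]
[[1,8],[3,0],[4,1],[5,20],[18,7],[29,0],[39,1],[41,16],[45,20],[46,16],[48,20],[50,0]]
[[1,8],[3,0],[4,1],[5,20],[18,9],[29,0],[39,1],[41,16],[45,20],[46,16],[48,20],[50,0]]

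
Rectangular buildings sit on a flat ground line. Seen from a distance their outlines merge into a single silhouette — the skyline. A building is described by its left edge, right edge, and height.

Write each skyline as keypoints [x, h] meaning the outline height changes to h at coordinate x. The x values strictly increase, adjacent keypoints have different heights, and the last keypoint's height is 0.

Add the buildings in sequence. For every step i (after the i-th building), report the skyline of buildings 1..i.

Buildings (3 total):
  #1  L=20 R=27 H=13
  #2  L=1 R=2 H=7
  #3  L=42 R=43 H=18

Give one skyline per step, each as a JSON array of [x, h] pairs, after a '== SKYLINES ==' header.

== SKYLINES ==
[[20,13],[27,0]]
[[1,7],[2,0],[20,13],[27,0]]
[[1,7],[2,0],[20,13],[27,0],[42,18],[43,0]]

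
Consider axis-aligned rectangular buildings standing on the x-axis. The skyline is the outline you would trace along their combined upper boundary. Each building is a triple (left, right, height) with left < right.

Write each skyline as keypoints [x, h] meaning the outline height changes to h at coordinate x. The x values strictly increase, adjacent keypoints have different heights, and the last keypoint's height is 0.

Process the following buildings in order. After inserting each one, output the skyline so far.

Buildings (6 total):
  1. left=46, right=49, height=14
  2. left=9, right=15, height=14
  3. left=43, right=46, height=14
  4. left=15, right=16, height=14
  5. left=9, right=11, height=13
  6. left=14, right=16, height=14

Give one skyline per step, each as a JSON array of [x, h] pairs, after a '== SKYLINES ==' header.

== SKYLINES ==
[[46,14],[49,0]]
[[9,14],[15,0],[46,14],[49,0]]
[[9,14],[15,0],[43,14],[49,0]]
[[9,14],[16,0],[43,14],[49,0]]
[[9,14],[16,0],[43,14],[49,0]]
[[9,14],[16,0],[43,14],[49,0]]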